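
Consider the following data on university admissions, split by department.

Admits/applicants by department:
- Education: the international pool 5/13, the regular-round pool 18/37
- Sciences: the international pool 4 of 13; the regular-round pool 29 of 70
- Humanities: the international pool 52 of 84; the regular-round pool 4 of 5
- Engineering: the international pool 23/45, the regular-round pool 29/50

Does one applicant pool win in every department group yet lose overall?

Education: the international pool 5/13 = 38.5%, the regular-round pool 18/37 = 48.6% → the regular-round pool
Sciences: the international pool 4/13 = 30.8%, the regular-round pool 29/70 = 41.4% → the regular-round pool
Humanities: the international pool 52/84 = 61.9%, the regular-round pool 4/5 = 80.0% → the regular-round pool
Engineering: the international pool 23/45 = 51.1%, the regular-round pool 29/50 = 58.0% → the regular-round pool
Overall: the international pool 84/155 = 54.2%, the regular-round pool 80/162 = 49.4% → the international pool
The regular-round pool wins each department group but the international pool wins overall — the comparison reverses. The regular-round pool's applicants skew toward Sciences, which has a lower base rate.

Yes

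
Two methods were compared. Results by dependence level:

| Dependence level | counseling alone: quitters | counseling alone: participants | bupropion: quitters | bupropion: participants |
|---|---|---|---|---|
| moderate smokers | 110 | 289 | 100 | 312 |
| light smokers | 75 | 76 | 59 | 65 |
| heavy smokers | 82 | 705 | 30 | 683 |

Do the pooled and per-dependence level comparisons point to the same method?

Moderate smokers: counseling alone 110/289 = 38.1%, bupropion 100/312 = 32.1% → counseling alone
Light smokers: counseling alone 75/76 = 98.7%, bupropion 59/65 = 90.8% → counseling alone
Heavy smokers: counseling alone 82/705 = 11.6%, bupropion 30/683 = 4.4% → counseling alone
Overall: counseling alone 267/1070 = 25.0%, bupropion 189/1060 = 17.8% → counseling alone
Counseling alone wins overall and in every dependence group — no reversal.

Yes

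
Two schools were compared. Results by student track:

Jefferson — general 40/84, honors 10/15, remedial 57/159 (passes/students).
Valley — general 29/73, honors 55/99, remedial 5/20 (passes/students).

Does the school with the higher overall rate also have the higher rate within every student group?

No

General: Jefferson 40/84 = 47.6%, Valley 29/73 = 39.7% → Jefferson
Honors: Jefferson 10/15 = 66.7%, Valley 55/99 = 55.6% → Jefferson
Remedial: Jefferson 57/159 = 35.8%, Valley 5/20 = 25.0% → Jefferson
Overall: Jefferson 107/258 = 41.5%, Valley 89/192 = 46.4% → Valley
Jefferson wins each student group but Valley wins overall — the comparison reverses. Jefferson's students skew toward remedial, which has a lower base rate.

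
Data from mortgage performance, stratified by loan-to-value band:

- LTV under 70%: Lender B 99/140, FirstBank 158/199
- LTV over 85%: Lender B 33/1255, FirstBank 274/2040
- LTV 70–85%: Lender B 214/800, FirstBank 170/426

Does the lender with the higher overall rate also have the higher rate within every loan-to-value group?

Yes

LTV under 70%: Lender B 99/140 = 70.7%, FirstBank 158/199 = 79.4% → FirstBank
LTV over 85%: Lender B 33/1255 = 2.6%, FirstBank 274/2040 = 13.4% → FirstBank
LTV 70–85%: Lender B 214/800 = 26.8%, FirstBank 170/426 = 39.9% → FirstBank
Overall: Lender B 346/2195 = 15.8%, FirstBank 602/2665 = 22.6% → FirstBank
FirstBank wins overall and in every loan-to-value group — no reversal.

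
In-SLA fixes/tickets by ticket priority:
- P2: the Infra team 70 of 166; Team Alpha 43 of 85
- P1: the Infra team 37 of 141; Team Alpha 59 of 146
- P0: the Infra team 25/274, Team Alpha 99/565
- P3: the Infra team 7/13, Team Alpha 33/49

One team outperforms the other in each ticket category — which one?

Team Alpha

P2: the Infra team 70/166 = 42.2%, Team Alpha 43/85 = 50.6% → Team Alpha
P1: the Infra team 37/141 = 26.2%, Team Alpha 59/146 = 40.4% → Team Alpha
P0: the Infra team 25/274 = 9.1%, Team Alpha 99/565 = 17.5% → Team Alpha
P3: the Infra team 7/13 = 53.8%, Team Alpha 33/49 = 67.3% → Team Alpha
Team Alpha has the higher rate in all 4 groups.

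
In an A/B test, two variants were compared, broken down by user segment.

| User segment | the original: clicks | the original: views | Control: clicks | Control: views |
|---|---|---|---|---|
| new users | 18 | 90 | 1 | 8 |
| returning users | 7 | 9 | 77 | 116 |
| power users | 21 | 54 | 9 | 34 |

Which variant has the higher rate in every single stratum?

the original

New users: the original 18/90 = 20.0%, Control 1/8 = 12.5% → the original
Returning users: the original 7/9 = 77.8%, Control 77/116 = 66.4% → the original
Power users: the original 21/54 = 38.9%, Control 9/34 = 26.5% → the original
The original has the higher rate in all 3 groups.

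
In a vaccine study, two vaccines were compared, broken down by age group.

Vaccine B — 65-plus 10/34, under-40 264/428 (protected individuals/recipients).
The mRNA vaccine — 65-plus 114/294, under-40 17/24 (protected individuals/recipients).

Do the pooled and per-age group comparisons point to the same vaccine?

65-plus: Vaccine B 10/34 = 29.4%, the mRNA vaccine 114/294 = 38.8% → the mRNA vaccine
Under-40: Vaccine B 264/428 = 61.7%, the mRNA vaccine 17/24 = 70.8% → the mRNA vaccine
Overall: Vaccine B 274/462 = 59.3%, the mRNA vaccine 131/318 = 41.2% → Vaccine B
The mRNA vaccine wins each age group but Vaccine B wins overall — the comparison reverses. The mRNA vaccine's recipients skew toward 65-plus, which has a lower base rate.

No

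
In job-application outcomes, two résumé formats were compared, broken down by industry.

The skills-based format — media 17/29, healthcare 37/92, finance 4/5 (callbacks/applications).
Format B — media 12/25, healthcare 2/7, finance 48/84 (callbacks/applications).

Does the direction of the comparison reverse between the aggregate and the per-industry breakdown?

Yes

Media: the skills-based format 17/29 = 58.6%, Format B 12/25 = 48.0% → the skills-based format
Healthcare: the skills-based format 37/92 = 40.2%, Format B 2/7 = 28.6% → the skills-based format
Finance: the skills-based format 4/5 = 80.0%, Format B 48/84 = 57.1% → the skills-based format
Overall: the skills-based format 58/126 = 46.0%, Format B 62/116 = 53.4% → Format B
The skills-based format wins each industry group but Format B wins overall — the comparison reverses. The skills-based format's applications skew toward healthcare, which has a lower base rate.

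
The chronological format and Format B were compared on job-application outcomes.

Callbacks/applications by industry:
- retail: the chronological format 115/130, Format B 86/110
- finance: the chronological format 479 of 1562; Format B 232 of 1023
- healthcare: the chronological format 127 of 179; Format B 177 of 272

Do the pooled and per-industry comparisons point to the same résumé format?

Yes

Retail: the chronological format 115/130 = 88.5%, Format B 86/110 = 78.2% → the chronological format
Finance: the chronological format 479/1562 = 30.7%, Format B 232/1023 = 22.7% → the chronological format
Healthcare: the chronological format 127/179 = 70.9%, Format B 177/272 = 65.1% → the chronological format
Overall: the chronological format 721/1871 = 38.5%, Format B 495/1405 = 35.2% → the chronological format
The chronological format wins overall and in every industry group — no reversal.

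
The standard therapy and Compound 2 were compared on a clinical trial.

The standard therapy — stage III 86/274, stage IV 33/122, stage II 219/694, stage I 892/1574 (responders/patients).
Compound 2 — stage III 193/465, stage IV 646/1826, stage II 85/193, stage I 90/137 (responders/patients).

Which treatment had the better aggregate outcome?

Stage III: the standard therapy 86/274 = 31.4%, Compound 2 193/465 = 41.5% → Compound 2
Stage IV: the standard therapy 33/122 = 27.0%, Compound 2 646/1826 = 35.4% → Compound 2
Stage II: the standard therapy 219/694 = 31.6%, Compound 2 85/193 = 44.0% → Compound 2
Stage I: the standard therapy 892/1574 = 56.7%, Compound 2 90/137 = 65.7% → Compound 2
Overall: the standard therapy 1230/2664 = 46.2%, Compound 2 1014/2621 = 38.7% → the standard therapy
(Compound 2 wins every disease group but the standard therapy wins overall — Compound 2's patients skew toward the low-rate stage IV group.)

the standard therapy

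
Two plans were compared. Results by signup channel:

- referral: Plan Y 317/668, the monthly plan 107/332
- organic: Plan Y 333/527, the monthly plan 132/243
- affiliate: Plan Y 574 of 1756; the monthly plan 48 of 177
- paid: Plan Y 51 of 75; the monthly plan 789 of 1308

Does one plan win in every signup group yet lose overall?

Referral: Plan Y 317/668 = 47.5%, the monthly plan 107/332 = 32.2% → Plan Y
Organic: Plan Y 333/527 = 63.2%, the monthly plan 132/243 = 54.3% → Plan Y
Affiliate: Plan Y 574/1756 = 32.7%, the monthly plan 48/177 = 27.1% → Plan Y
Paid: Plan Y 51/75 = 68.0%, the monthly plan 789/1308 = 60.3% → Plan Y
Overall: Plan Y 1275/3026 = 42.1%, the monthly plan 1076/2060 = 52.2% → the monthly plan
Plan Y wins each signup group but the monthly plan wins overall — the comparison reverses. Plan Y's customers skew toward affiliate, which has a lower base rate.

Yes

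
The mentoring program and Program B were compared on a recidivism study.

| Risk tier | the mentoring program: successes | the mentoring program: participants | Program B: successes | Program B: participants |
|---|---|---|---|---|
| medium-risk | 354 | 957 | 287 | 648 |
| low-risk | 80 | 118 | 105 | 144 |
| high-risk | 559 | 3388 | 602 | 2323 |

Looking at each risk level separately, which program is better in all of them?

Medium-risk: the mentoring program 354/957 = 37.0%, Program B 287/648 = 44.3% → Program B
Low-risk: the mentoring program 80/118 = 67.8%, Program B 105/144 = 72.9% → Program B
High-risk: the mentoring program 559/3388 = 16.5%, Program B 602/2323 = 25.9% → Program B
Program B has the higher rate in all 3 groups.

Program B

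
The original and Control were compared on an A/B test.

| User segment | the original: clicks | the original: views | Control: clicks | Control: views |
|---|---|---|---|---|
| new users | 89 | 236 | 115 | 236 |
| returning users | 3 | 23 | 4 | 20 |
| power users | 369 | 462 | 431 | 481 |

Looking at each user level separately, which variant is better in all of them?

New users: the original 89/236 = 37.7%, Control 115/236 = 48.7% → Control
Returning users: the original 3/23 = 13.0%, Control 4/20 = 20.0% → Control
Power users: the original 369/462 = 79.9%, Control 431/481 = 89.6% → Control
Control has the higher rate in all 3 groups.

Control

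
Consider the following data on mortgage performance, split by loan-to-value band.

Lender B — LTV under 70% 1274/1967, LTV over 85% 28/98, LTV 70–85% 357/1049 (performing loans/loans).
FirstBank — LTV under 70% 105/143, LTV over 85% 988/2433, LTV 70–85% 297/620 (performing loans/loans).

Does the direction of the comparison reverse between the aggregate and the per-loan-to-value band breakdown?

LTV under 70%: Lender B 1274/1967 = 64.8%, FirstBank 105/143 = 73.4% → FirstBank
LTV over 85%: Lender B 28/98 = 28.6%, FirstBank 988/2433 = 40.6% → FirstBank
LTV 70–85%: Lender B 357/1049 = 34.0%, FirstBank 297/620 = 47.9% → FirstBank
Overall: Lender B 1659/3114 = 53.3%, FirstBank 1390/3196 = 43.5% → Lender B
FirstBank wins each loan-to-value group but Lender B wins overall — the comparison reverses. FirstBank's loans skew toward LTV over 85%, which has a lower base rate.

Yes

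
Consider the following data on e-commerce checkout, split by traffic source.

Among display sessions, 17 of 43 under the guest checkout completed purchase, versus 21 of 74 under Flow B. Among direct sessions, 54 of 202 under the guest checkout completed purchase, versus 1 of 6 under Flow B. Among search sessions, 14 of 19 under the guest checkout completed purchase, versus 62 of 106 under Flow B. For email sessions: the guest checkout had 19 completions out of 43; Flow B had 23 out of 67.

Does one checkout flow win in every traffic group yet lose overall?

Display: the guest checkout 17/43 = 39.5%, Flow B 21/74 = 28.4% → the guest checkout
Direct: the guest checkout 54/202 = 26.7%, Flow B 1/6 = 16.7% → the guest checkout
Search: the guest checkout 14/19 = 73.7%, Flow B 62/106 = 58.5% → the guest checkout
Email: the guest checkout 19/43 = 44.2%, Flow B 23/67 = 34.3% → the guest checkout
Overall: the guest checkout 104/307 = 33.9%, Flow B 107/253 = 42.3% → Flow B
The guest checkout wins each traffic group but Flow B wins overall — the comparison reverses. The guest checkout's sessions skew toward direct, which has a lower base rate.

Yes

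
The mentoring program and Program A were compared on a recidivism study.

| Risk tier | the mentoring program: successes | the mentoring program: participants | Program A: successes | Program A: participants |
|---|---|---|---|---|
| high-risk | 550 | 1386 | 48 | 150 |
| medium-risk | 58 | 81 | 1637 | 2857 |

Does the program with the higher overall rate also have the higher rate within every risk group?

No

High-risk: the mentoring program 550/1386 = 39.7%, Program A 48/150 = 32.0% → the mentoring program
Medium-risk: the mentoring program 58/81 = 71.6%, Program A 1637/2857 = 57.3% → the mentoring program
Overall: the mentoring program 608/1467 = 41.4%, Program A 1685/3007 = 56.0% → Program A
The mentoring program wins each risk group but Program A wins overall — the comparison reverses. The mentoring program's participants skew toward high-risk, which has a lower base rate.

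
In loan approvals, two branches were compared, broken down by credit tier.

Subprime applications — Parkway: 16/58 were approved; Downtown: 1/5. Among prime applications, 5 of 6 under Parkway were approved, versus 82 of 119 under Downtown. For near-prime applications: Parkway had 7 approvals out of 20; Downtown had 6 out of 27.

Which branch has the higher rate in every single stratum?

Subprime: Parkway 16/58 = 27.6%, Downtown 1/5 = 20.0% → Parkway
Prime: Parkway 5/6 = 83.3%, Downtown 82/119 = 68.9% → Parkway
Near-prime: Parkway 7/20 = 35.0%, Downtown 6/27 = 22.2% → Parkway
Parkway has the higher rate in all 3 groups.

Parkway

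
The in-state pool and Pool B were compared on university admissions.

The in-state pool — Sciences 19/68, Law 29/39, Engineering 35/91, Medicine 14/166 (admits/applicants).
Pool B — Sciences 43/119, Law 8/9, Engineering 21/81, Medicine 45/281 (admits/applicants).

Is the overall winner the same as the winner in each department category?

Sciences: the in-state pool 19/68 = 27.9%, Pool B 43/119 = 36.1% → Pool B
Law: the in-state pool 29/39 = 74.4%, Pool B 8/9 = 88.9% → Pool B
Engineering: the in-state pool 35/91 = 38.5%, Pool B 21/81 = 25.9% → the in-state pool
Medicine: the in-state pool 14/166 = 8.4%, Pool B 45/281 = 16.0% → Pool B
Overall: the in-state pool 97/364 = 26.6%, Pool B 117/490 = 23.9% → the in-state pool
Neither sweeps: the in-state pool wins 1 of 4 groups, Pool B wins 3. The in-state pool wins overall but not every group — no Simpson reversal.

No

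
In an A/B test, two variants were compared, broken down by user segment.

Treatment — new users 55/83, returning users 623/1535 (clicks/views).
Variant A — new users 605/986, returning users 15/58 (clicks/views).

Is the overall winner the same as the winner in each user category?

New users: Treatment 55/83 = 66.3%, Variant A 605/986 = 61.4% → Treatment
Returning users: Treatment 623/1535 = 40.6%, Variant A 15/58 = 25.9% → Treatment
Overall: Treatment 678/1618 = 41.9%, Variant A 620/1044 = 59.4% → Variant A
Treatment wins each user group but Variant A wins overall — the comparison reverses. Treatment's views skew toward returning users, which has a lower base rate.

No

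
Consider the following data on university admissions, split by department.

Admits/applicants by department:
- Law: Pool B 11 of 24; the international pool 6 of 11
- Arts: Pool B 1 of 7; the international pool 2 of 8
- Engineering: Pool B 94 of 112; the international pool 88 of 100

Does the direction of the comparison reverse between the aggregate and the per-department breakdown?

Law: Pool B 11/24 = 45.8%, the international pool 6/11 = 54.5% → the international pool
Arts: Pool B 1/7 = 14.3%, the international pool 2/8 = 25.0% → the international pool
Engineering: Pool B 94/112 = 83.9%, the international pool 88/100 = 88.0% → the international pool
Overall: Pool B 106/143 = 74.1%, the international pool 96/119 = 80.7% → the international pool
The international pool wins overall and in every department group — no reversal.

No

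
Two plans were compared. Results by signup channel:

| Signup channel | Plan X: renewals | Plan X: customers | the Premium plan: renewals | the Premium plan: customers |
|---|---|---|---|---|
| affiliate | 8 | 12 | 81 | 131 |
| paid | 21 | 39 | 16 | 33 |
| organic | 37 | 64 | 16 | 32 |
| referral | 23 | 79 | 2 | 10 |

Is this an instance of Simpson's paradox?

Affiliate: Plan X 8/12 = 66.7%, the Premium plan 81/131 = 61.8% → Plan X
Paid: Plan X 21/39 = 53.8%, the Premium plan 16/33 = 48.5% → Plan X
Organic: Plan X 37/64 = 57.8%, the Premium plan 16/32 = 50.0% → Plan X
Referral: Plan X 23/79 = 29.1%, the Premium plan 2/10 = 20.0% → Plan X
Overall: Plan X 89/194 = 45.9%, the Premium plan 115/206 = 55.8% → the Premium plan
Plan X wins each signup group but the Premium plan wins overall — the comparison reverses. Plan X's customers skew toward referral, which has a lower base rate.

Yes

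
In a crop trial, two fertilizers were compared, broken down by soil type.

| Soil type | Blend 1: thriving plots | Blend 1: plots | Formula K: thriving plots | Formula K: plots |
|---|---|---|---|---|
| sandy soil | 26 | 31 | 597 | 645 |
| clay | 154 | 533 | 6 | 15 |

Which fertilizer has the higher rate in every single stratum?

Sandy soil: Blend 1 26/31 = 83.9%, Formula K 597/645 = 92.6% → Formula K
Clay: Blend 1 154/533 = 28.9%, Formula K 6/15 = 40.0% → Formula K
Formula K has the higher rate in both groups.

Formula K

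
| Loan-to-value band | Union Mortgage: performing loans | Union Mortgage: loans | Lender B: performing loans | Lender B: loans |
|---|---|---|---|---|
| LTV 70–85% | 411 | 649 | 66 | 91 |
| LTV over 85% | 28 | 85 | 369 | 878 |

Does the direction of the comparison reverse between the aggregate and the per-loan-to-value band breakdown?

Yes

LTV 70–85%: Union Mortgage 411/649 = 63.3%, Lender B 66/91 = 72.5% → Lender B
LTV over 85%: Union Mortgage 28/85 = 32.9%, Lender B 369/878 = 42.0% → Lender B
Overall: Union Mortgage 439/734 = 59.8%, Lender B 435/969 = 44.9% → Union Mortgage
Lender B wins each loan-to-value group but Union Mortgage wins overall — the comparison reverses. Lender B's loans skew toward LTV over 85%, which has a lower base rate.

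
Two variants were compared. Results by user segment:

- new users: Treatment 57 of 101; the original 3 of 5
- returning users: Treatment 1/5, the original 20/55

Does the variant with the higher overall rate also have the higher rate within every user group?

No

New users: Treatment 57/101 = 56.4%, the original 3/5 = 60.0% → the original
Returning users: Treatment 1/5 = 20.0%, the original 20/55 = 36.4% → the original
Overall: Treatment 58/106 = 54.7%, the original 23/60 = 38.3% → Treatment
The original wins each user group but Treatment wins overall — the comparison reverses. The original's views skew toward returning users, which has a lower base rate.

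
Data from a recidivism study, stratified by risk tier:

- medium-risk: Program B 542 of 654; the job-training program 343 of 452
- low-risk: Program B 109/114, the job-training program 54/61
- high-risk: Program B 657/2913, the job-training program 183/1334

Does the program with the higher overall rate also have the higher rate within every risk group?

Medium-risk: Program B 542/654 = 82.9%, the job-training program 343/452 = 75.9% → Program B
Low-risk: Program B 109/114 = 95.6%, the job-training program 54/61 = 88.5% → Program B
High-risk: Program B 657/2913 = 22.6%, the job-training program 183/1334 = 13.7% → Program B
Overall: Program B 1308/3681 = 35.5%, the job-training program 580/1847 = 31.4% → Program B
Program B wins overall and in every risk group — no reversal.

Yes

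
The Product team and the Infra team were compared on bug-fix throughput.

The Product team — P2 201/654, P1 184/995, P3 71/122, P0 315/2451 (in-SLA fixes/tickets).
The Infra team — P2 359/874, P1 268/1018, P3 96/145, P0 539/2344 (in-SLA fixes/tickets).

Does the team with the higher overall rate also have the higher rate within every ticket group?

Yes

P2: the Product team 201/654 = 30.7%, the Infra team 359/874 = 41.1% → the Infra team
P1: the Product team 184/995 = 18.5%, the Infra team 268/1018 = 26.3% → the Infra team
P3: the Product team 71/122 = 58.2%, the Infra team 96/145 = 66.2% → the Infra team
P0: the Product team 315/2451 = 12.9%, the Infra team 539/2344 = 23.0% → the Infra team
Overall: the Product team 771/4222 = 18.3%, the Infra team 1262/4381 = 28.8% → the Infra team
The Infra team wins overall and in every ticket group — no reversal.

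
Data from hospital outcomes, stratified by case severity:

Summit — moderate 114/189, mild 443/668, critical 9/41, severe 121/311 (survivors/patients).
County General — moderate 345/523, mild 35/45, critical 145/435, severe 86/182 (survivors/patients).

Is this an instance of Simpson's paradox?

Moderate: Summit 114/189 = 60.3%, County General 345/523 = 66.0% → County General
Mild: Summit 443/668 = 66.3%, County General 35/45 = 77.8% → County General
Critical: Summit 9/41 = 22.0%, County General 145/435 = 33.3% → County General
Severe: Summit 121/311 = 38.9%, County General 86/182 = 47.3% → County General
Overall: Summit 687/1209 = 56.8%, County General 611/1185 = 51.6% → Summit
County General wins each case group but Summit wins overall — the comparison reverses. County General's patients skew toward critical, which has a lower base rate.

Yes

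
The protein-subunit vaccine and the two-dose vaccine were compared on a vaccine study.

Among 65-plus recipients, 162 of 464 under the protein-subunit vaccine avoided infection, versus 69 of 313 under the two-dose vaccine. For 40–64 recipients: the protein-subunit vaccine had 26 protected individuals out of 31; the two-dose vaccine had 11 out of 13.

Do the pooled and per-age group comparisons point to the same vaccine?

No

65-plus: the protein-subunit vaccine 162/464 = 34.9%, the two-dose vaccine 69/313 = 22.0% → the protein-subunit vaccine
40–64: the protein-subunit vaccine 26/31 = 83.9%, the two-dose vaccine 11/13 = 84.6% → the two-dose vaccine
Overall: the protein-subunit vaccine 188/495 = 38.0%, the two-dose vaccine 80/326 = 24.5% → the protein-subunit vaccine
Neither sweeps: the protein-subunit vaccine wins 1 of 2 groups, the two-dose vaccine wins 1. The protein-subunit vaccine wins overall but not every group — no Simpson reversal.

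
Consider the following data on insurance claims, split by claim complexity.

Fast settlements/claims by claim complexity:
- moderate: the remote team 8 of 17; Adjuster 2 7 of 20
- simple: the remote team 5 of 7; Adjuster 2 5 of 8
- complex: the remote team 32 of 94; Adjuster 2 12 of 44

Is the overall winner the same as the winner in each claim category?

Moderate: the remote team 8/17 = 47.1%, Adjuster 2 7/20 = 35.0% → the remote team
Simple: the remote team 5/7 = 71.4%, Adjuster 2 5/8 = 62.5% → the remote team
Complex: the remote team 32/94 = 34.0%, Adjuster 2 12/44 = 27.3% → the remote team
Overall: the remote team 45/118 = 38.1%, Adjuster 2 24/72 = 33.3% → the remote team
The remote team wins overall and in every claim group — no reversal.

Yes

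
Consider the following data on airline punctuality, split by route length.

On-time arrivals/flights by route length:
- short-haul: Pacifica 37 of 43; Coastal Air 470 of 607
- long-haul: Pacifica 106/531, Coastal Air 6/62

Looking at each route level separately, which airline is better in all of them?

Short-haul: Pacifica 37/43 = 86.0%, Coastal Air 470/607 = 77.4% → Pacifica
Long-haul: Pacifica 106/531 = 20.0%, Coastal Air 6/62 = 9.7% → Pacifica
Pacifica has the higher rate in both groups.

Pacifica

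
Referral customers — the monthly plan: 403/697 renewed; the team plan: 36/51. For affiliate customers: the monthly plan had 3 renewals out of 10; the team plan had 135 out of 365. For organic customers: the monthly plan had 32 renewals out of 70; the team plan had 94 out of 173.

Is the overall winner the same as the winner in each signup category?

Referral: the monthly plan 403/697 = 57.8%, the team plan 36/51 = 70.6% → the team plan
Affiliate: the monthly plan 3/10 = 30.0%, the team plan 135/365 = 37.0% → the team plan
Organic: the monthly plan 32/70 = 45.7%, the team plan 94/173 = 54.3% → the team plan
Overall: the monthly plan 438/777 = 56.4%, the team plan 265/589 = 45.0% → the monthly plan
The team plan wins each signup group but the monthly plan wins overall — the comparison reverses. The team plan's customers skew toward affiliate, which has a lower base rate.

No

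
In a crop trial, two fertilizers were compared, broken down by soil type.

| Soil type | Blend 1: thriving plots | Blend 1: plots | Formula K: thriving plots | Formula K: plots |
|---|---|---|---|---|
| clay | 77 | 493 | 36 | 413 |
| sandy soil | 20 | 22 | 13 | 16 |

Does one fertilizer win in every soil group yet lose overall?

Clay: Blend 1 77/493 = 15.6%, Formula K 36/413 = 8.7% → Blend 1
Sandy soil: Blend 1 20/22 = 90.9%, Formula K 13/16 = 81.2% → Blend 1
Overall: Blend 1 97/515 = 18.8%, Formula K 49/429 = 11.4% → Blend 1
Blend 1 wins overall and in every soil group — no reversal.

No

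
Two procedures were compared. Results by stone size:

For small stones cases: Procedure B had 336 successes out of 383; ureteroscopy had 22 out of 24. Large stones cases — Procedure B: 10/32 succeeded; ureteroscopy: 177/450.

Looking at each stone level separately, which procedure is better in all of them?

ureteroscopy

Small stones: Procedure B 336/383 = 87.7%, ureteroscopy 22/24 = 91.7% → ureteroscopy
Large stones: Procedure B 10/32 = 31.2%, ureteroscopy 177/450 = 39.3% → ureteroscopy
Ureteroscopy has the higher rate in both groups.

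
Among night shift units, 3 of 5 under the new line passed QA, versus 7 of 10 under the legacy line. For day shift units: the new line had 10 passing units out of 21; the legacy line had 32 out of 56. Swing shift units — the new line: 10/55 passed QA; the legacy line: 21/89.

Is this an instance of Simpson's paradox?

Night shift: the new line 3/5 = 60.0%, the legacy line 7/10 = 70.0% → the legacy line
Day shift: the new line 10/21 = 47.6%, the legacy line 32/56 = 57.1% → the legacy line
Swing shift: the new line 10/55 = 18.2%, the legacy line 21/89 = 23.6% → the legacy line
Overall: the new line 23/81 = 28.4%, the legacy line 60/155 = 38.7% → the legacy line
The legacy line wins overall and in every shift group — no reversal.

No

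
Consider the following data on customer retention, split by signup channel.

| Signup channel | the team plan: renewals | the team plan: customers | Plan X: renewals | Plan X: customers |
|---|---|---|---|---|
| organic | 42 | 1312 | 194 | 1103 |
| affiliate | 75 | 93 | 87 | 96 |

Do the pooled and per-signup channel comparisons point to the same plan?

Yes

Organic: the team plan 42/1312 = 3.2%, Plan X 194/1103 = 17.6% → Plan X
Affiliate: the team plan 75/93 = 80.6%, Plan X 87/96 = 90.6% → Plan X
Overall: the team plan 117/1405 = 8.3%, Plan X 281/1199 = 23.4% → Plan X
Plan X wins overall and in every signup group — no reversal.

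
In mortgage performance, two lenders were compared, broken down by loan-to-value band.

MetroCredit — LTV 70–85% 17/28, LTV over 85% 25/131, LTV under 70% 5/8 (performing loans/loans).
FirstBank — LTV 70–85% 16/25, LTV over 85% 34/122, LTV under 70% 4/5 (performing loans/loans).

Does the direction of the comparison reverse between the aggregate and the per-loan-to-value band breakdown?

No

LTV 70–85%: MetroCredit 17/28 = 60.7%, FirstBank 16/25 = 64.0% → FirstBank
LTV over 85%: MetroCredit 25/131 = 19.1%, FirstBank 34/122 = 27.9% → FirstBank
LTV under 70%: MetroCredit 5/8 = 62.5%, FirstBank 4/5 = 80.0% → FirstBank
Overall: MetroCredit 47/167 = 28.1%, FirstBank 54/152 = 35.5% → FirstBank
FirstBank wins overall and in every loan-to-value group — no reversal.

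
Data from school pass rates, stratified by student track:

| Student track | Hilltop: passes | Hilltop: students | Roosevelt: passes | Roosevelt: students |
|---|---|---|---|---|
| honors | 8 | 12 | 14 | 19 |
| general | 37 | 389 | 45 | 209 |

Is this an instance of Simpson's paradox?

Honors: Hilltop 8/12 = 66.7%, Roosevelt 14/19 = 73.7% → Roosevelt
General: Hilltop 37/389 = 9.5%, Roosevelt 45/209 = 21.5% → Roosevelt
Overall: Hilltop 45/401 = 11.2%, Roosevelt 59/228 = 25.9% → Roosevelt
Roosevelt wins overall and in every student group — no reversal.

No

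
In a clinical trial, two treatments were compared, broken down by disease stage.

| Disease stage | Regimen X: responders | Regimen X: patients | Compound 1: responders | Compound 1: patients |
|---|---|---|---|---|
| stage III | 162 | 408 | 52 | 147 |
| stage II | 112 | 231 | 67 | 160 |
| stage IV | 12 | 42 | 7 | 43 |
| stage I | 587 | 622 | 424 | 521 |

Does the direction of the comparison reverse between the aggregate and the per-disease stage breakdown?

Stage III: Regimen X 162/408 = 39.7%, Compound 1 52/147 = 35.4% → Regimen X
Stage II: Regimen X 112/231 = 48.5%, Compound 1 67/160 = 41.9% → Regimen X
Stage IV: Regimen X 12/42 = 28.6%, Compound 1 7/43 = 16.3% → Regimen X
Stage I: Regimen X 587/622 = 94.4%, Compound 1 424/521 = 81.4% → Regimen X
Overall: Regimen X 873/1303 = 67.0%, Compound 1 550/871 = 63.1% → Regimen X
Regimen X wins overall and in every disease group — no reversal.

No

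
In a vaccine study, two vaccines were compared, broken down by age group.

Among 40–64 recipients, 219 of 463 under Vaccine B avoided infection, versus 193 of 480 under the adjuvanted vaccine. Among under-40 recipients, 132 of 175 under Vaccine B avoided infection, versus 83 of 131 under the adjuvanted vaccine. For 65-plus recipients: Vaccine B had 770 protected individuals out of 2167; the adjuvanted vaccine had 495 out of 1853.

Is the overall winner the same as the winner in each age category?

Yes

40–64: Vaccine B 219/463 = 47.3%, the adjuvanted vaccine 193/480 = 40.2% → Vaccine B
Under-40: Vaccine B 132/175 = 75.4%, the adjuvanted vaccine 83/131 = 63.4% → Vaccine B
65-plus: Vaccine B 770/2167 = 35.5%, the adjuvanted vaccine 495/1853 = 26.7% → Vaccine B
Overall: Vaccine B 1121/2805 = 40.0%, the adjuvanted vaccine 771/2464 = 31.3% → Vaccine B
Vaccine B wins overall and in every age group — no reversal.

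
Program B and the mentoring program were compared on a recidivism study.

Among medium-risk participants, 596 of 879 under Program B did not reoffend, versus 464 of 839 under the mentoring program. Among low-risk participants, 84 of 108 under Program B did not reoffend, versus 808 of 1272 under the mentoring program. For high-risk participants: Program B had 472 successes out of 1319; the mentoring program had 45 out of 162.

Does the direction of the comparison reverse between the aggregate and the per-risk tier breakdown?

Yes

Medium-risk: Program B 596/879 = 67.8%, the mentoring program 464/839 = 55.3% → Program B
Low-risk: Program B 84/108 = 77.8%, the mentoring program 808/1272 = 63.5% → Program B
High-risk: Program B 472/1319 = 35.8%, the mentoring program 45/162 = 27.8% → Program B
Overall: Program B 1152/2306 = 50.0%, the mentoring program 1317/2273 = 57.9% → the mentoring program
Program B wins each risk group but the mentoring program wins overall — the comparison reverses. Program B's participants skew toward high-risk, which has a lower base rate.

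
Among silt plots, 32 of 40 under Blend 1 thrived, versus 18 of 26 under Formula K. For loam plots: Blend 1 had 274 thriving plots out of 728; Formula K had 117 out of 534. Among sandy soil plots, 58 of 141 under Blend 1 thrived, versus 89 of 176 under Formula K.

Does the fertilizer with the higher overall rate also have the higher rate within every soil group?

Silt: Blend 1 32/40 = 80.0%, Formula K 18/26 = 69.2% → Blend 1
Loam: Blend 1 274/728 = 37.6%, Formula K 117/534 = 21.9% → Blend 1
Sandy soil: Blend 1 58/141 = 41.1%, Formula K 89/176 = 50.6% → Formula K
Overall: Blend 1 364/909 = 40.0%, Formula K 224/736 = 30.4% → Blend 1
Neither sweeps: Blend 1 wins 2 of 3 groups, Formula K wins 1. Blend 1 wins overall but not every group — no Simpson reversal.

No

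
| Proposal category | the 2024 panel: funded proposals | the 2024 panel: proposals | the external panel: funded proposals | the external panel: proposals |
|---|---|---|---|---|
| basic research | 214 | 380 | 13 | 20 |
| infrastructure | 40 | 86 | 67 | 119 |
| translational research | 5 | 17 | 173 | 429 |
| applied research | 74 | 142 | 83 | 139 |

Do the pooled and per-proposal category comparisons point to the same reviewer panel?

Basic research: the 2024 panel 214/380 = 56.3%, the external panel 13/20 = 65.0% → the external panel
Infrastructure: the 2024 panel 40/86 = 46.5%, the external panel 67/119 = 56.3% → the external panel
Translational research: the 2024 panel 5/17 = 29.4%, the external panel 173/429 = 40.3% → the external panel
Applied research: the 2024 panel 74/142 = 52.1%, the external panel 83/139 = 59.7% → the external panel
Overall: the 2024 panel 333/625 = 53.3%, the external panel 336/707 = 47.5% → the 2024 panel
The external panel wins each proposal group but the 2024 panel wins overall — the comparison reverses. The external panel's proposals skew toward translational research, which has a lower base rate.

No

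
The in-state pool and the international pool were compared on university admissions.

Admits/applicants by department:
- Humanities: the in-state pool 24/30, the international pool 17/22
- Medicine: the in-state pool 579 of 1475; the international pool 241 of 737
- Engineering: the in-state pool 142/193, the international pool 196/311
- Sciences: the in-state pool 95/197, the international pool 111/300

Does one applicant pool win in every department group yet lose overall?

No

Humanities: the in-state pool 24/30 = 80.0%, the international pool 17/22 = 77.3% → the in-state pool
Medicine: the in-state pool 579/1475 = 39.3%, the international pool 241/737 = 32.7% → the in-state pool
Engineering: the in-state pool 142/193 = 73.6%, the international pool 196/311 = 63.0% → the in-state pool
Sciences: the in-state pool 95/197 = 48.2%, the international pool 111/300 = 37.0% → the in-state pool
Overall: the in-state pool 840/1895 = 44.3%, the international pool 565/1370 = 41.2% → the in-state pool
The in-state pool wins overall and in every department group — no reversal.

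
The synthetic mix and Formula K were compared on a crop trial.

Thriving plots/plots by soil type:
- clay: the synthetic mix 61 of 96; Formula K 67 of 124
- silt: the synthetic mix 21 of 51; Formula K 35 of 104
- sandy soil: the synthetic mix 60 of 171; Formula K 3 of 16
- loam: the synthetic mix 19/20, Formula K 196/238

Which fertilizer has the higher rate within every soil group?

the synthetic mix

Clay: the synthetic mix 61/96 = 63.5%, Formula K 67/124 = 54.0% → the synthetic mix
Silt: the synthetic mix 21/51 = 41.2%, Formula K 35/104 = 33.7% → the synthetic mix
Sandy soil: the synthetic mix 60/171 = 35.1%, Formula K 3/16 = 18.8% → the synthetic mix
Loam: the synthetic mix 19/20 = 95.0%, Formula K 196/238 = 82.4% → the synthetic mix
The synthetic mix has the higher rate in all 4 groups.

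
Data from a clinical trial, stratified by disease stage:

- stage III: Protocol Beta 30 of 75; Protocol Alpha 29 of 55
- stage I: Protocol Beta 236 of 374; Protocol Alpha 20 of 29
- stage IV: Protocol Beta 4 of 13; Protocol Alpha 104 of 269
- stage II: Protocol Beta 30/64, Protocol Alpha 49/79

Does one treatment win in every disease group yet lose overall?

Stage III: Protocol Beta 30/75 = 40.0%, Protocol Alpha 29/55 = 52.7% → Protocol Alpha
Stage I: Protocol Beta 236/374 = 63.1%, Protocol Alpha 20/29 = 69.0% → Protocol Alpha
Stage IV: Protocol Beta 4/13 = 30.8%, Protocol Alpha 104/269 = 38.7% → Protocol Alpha
Stage II: Protocol Beta 30/64 = 46.9%, Protocol Alpha 49/79 = 62.0% → Protocol Alpha
Overall: Protocol Beta 300/526 = 57.0%, Protocol Alpha 202/432 = 46.8% → Protocol Beta
Protocol Alpha wins each disease group but Protocol Beta wins overall — the comparison reverses. Protocol Alpha's patients skew toward stage IV, which has a lower base rate.

Yes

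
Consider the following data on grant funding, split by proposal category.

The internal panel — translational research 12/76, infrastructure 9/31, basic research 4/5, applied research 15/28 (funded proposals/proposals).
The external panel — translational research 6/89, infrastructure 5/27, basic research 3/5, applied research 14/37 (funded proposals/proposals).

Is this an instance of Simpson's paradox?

Translational research: the internal panel 12/76 = 15.8%, the external panel 6/89 = 6.7% → the internal panel
Infrastructure: the internal panel 9/31 = 29.0%, the external panel 5/27 = 18.5% → the internal panel
Basic research: the internal panel 4/5 = 80.0%, the external panel 3/5 = 60.0% → the internal panel
Applied research: the internal panel 15/28 = 53.6%, the external panel 14/37 = 37.8% → the internal panel
Overall: the internal panel 40/140 = 28.6%, the external panel 28/158 = 17.7% → the internal panel
The internal panel wins overall and in every proposal group — no reversal.

No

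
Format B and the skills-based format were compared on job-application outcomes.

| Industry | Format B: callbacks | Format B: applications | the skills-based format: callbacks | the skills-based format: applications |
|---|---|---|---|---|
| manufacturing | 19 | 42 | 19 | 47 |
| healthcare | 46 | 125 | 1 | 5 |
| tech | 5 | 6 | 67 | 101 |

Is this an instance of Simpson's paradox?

Manufacturing: Format B 19/42 = 45.2%, the skills-based format 19/47 = 40.4% → Format B
Healthcare: Format B 46/125 = 36.8%, the skills-based format 1/5 = 20.0% → Format B
Tech: Format B 5/6 = 83.3%, the skills-based format 67/101 = 66.3% → Format B
Overall: Format B 70/173 = 40.5%, the skills-based format 87/153 = 56.9% → the skills-based format
Format B wins each industry group but the skills-based format wins overall — the comparison reverses. Format B's applications skew toward healthcare, which has a lower base rate.

Yes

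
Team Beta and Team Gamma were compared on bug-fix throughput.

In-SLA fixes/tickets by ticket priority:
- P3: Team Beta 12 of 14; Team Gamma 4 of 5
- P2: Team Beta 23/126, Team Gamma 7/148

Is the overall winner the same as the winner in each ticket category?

Yes

P3: Team Beta 12/14 = 85.7%, Team Gamma 4/5 = 80.0% → Team Beta
P2: Team Beta 23/126 = 18.3%, Team Gamma 7/148 = 4.7% → Team Beta
Overall: Team Beta 35/140 = 25.0%, Team Gamma 11/153 = 7.2% → Team Beta
Team Beta wins overall and in every ticket group — no reversal.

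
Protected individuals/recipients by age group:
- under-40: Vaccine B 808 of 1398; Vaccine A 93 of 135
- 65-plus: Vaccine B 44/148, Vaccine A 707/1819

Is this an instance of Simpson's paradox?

Under-40: Vaccine B 808/1398 = 57.8%, Vaccine A 93/135 = 68.9% → Vaccine A
65-plus: Vaccine B 44/148 = 29.7%, Vaccine A 707/1819 = 38.9% → Vaccine A
Overall: Vaccine B 852/1546 = 55.1%, Vaccine A 800/1954 = 40.9% → Vaccine B
Vaccine A wins each age group but Vaccine B wins overall — the comparison reverses. Vaccine A's recipients skew toward 65-plus, which has a lower base rate.

Yes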